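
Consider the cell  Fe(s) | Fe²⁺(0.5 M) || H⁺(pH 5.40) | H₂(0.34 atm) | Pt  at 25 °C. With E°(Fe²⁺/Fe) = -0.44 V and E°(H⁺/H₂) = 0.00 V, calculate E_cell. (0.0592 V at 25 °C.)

0.14 V

The hydrogen couple is the cathode, so E°_cell = 0.44 V; n = 2.
[H⁺] = 10^(−5.40) = 4 × 10^-6 M, and Q = [Fe²⁺]·P(H₂) / [H⁺]^2 = 1.07 × 10^10.
E = E° − (0.0592/2) log Q = 0.44 − (0.0592/2)(10.030) = 0.143 V.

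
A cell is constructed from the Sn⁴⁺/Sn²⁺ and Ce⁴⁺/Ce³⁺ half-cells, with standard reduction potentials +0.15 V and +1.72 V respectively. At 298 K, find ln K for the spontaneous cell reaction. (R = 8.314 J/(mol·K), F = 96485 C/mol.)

ln K = 122.3

E°_cell = +1.72 − (+0.15) = 1.57 V, with n = 2 electrons transferred.
At equilibrium E = 0, so the Nernst equation gives ln K = nFE°/RT = (2)(96485)(1.57)/((8.314)(298)) = 122.28.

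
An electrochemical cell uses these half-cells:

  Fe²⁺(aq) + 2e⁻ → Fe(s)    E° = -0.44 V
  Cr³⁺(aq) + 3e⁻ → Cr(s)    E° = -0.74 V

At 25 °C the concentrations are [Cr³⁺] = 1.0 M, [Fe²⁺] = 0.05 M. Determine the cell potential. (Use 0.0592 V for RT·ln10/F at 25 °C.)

The Fe²⁺/Fe couple has the higher reduction potential and acts as the cathode, so E°_cell = -0.44 − (-0.74) = 0.30 V.
Balancing electrons gives n = 6; the reaction quotient is Q = [Cr³⁺]^2/[Fe²⁺]^3 = 8000.
At 25 °C, E = E° − (0.0592/n) log Q = 0.30 − (0.0592/6)(3.903) = 0.300 − 0.039 = 0.261 V.

0.261 V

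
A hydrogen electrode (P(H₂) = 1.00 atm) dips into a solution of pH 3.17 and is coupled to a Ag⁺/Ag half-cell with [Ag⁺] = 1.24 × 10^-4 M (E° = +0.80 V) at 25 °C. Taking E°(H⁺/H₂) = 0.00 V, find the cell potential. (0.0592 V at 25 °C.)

0.76 V

The Ag⁺/Ag couple is the cathode, so E°_cell = 0.80 V; n = 2.
[H⁺] = 10^(−3.17) = 6.8 × 10^-4 M, and Q = [H⁺]^2 / ([Ag⁺]^2·P(H₂)) = 29.7.
E = E° − (0.0592/2) log Q = 0.80 − (0.0592/2)(1.473) = 0.756 V.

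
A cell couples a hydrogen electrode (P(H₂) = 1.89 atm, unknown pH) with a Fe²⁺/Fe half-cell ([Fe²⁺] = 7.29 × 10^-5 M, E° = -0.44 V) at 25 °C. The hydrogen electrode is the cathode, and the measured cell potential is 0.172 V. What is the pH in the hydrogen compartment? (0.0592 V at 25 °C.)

E°_cell = 0.44 V and n = 2.
log Q = n(E° − E)/0.0592 = 2×(0.44 − 0.172)/0.0592 = 9.054.
With Q = [Fe²⁺]·P(H₂) / [H⁺]^2, solving for [H⁺] gives log[H⁺] = -6.457, so pH = 6.46.

pH = 6.46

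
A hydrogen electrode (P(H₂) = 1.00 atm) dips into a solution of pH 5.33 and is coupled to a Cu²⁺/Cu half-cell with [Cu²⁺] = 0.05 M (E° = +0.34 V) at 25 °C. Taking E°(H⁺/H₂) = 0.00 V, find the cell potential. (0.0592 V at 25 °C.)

0.62 V

The Cu²⁺/Cu couple is the cathode, so E°_cell = 0.34 V; n = 2.
[H⁺] = 10^(−5.33) = 4.7 × 10^-6 M, and Q = [H⁺]^2 / ([Cu²⁺]·P(H₂)) = 4.38 × 10^-10.
E = E° − (0.0592/2) log Q = 0.34 − (0.0592/2)(-9.359) = 0.617 V.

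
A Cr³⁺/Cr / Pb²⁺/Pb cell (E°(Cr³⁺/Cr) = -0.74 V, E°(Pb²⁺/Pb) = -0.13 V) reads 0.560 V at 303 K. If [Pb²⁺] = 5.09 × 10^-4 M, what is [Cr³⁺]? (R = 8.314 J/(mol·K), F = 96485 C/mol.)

From the Nernst equation, ln Q = nF(E° − E)/RT = 6×96485×(0.61 − 0.560)/(8.314×303) = 11.490, so Q = 9.78 × 10^4.
With Q = [Cr³⁺]^2/[Pb²⁺]^3 and the known concentrations, [Cr³⁺]^2 in the numerator gives [Cr³⁺] = 0.0036 M.

0.0036 M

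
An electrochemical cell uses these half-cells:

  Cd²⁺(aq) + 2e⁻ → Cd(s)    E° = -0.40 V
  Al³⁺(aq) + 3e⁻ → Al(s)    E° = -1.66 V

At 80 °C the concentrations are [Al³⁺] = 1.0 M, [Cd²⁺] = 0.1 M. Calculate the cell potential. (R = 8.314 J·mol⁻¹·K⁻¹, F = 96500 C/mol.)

1.22 V

The Cd²⁺/Cd couple has the higher reduction potential and acts as the cathode, so E°_cell = -0.40 − (-1.66) = 1.26 V.
Balancing electrons gives n = 6; the reaction quotient is Q = [Al³⁺]^2/[Cd²⁺]^3 = 1000.
E = E° − (RT/nF) ln Q = 1.26 − (8.314×353)/(6×96500) × (6.908) = 1.260 − 0.035 = 1.225 V.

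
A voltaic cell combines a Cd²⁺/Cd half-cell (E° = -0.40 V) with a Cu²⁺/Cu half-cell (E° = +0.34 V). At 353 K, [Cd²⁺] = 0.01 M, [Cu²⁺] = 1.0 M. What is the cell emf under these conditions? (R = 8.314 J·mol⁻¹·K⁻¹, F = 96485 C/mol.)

The Cu²⁺/Cu couple has the higher reduction potential and acts as the cathode, so E°_cell = +0.34 − (-0.40) = 0.74 V.
Balancing electrons gives n = 2; the reaction quotient is Q = [Cd²⁺]/[Cu²⁺] = 0.0100.
E = E° − (RT/nF) ln Q = 0.74 − (8.314×353)/(2×96485) × (-4.605) = 0.740 + 0.070 = 0.810 V.

0.810 V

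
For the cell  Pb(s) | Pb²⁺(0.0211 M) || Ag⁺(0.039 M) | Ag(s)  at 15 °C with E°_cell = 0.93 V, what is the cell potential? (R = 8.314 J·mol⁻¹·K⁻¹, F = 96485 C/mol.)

0.897 V

Balancing electrons gives n = 2; the reaction quotient is Q = [Pb²⁺]/[Ag⁺]^2 = 13.9.
E = E° − (RT/nF) ln Q = 0.93 − (8.314×288)/(2×96485) × (2.630) = 0.930 − 0.033 = 0.897 V.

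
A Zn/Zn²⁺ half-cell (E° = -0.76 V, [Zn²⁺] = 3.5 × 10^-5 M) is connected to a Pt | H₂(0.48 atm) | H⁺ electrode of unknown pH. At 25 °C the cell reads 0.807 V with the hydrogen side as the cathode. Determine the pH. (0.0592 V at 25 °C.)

E°_cell = 0.76 V and n = 2.
log Q = n(E° − E)/0.0592 = 2×(0.76 − 0.807)/0.0592 = -1.588.
With Q = [Zn²⁺]·P(H₂) / [H⁺]^2, solving for [H⁺] gives log[H⁺] = -1.593, so pH = 1.59.

pH = 1.59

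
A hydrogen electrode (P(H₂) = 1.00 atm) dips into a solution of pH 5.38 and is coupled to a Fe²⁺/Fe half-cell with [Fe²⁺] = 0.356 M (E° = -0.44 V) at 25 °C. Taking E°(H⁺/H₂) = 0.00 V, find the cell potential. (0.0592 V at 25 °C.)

0.13 V

The hydrogen couple is the cathode, so E°_cell = 0.44 V; n = 2.
[H⁺] = 10^(−5.38) = 4.2 × 10^-6 M, and Q = [Fe²⁺]·P(H₂) / [H⁺]^2 = 2.05 × 10^10.
E = E° − (0.0592/2) log Q = 0.44 − (0.0592/2)(10.311) = 0.135 V.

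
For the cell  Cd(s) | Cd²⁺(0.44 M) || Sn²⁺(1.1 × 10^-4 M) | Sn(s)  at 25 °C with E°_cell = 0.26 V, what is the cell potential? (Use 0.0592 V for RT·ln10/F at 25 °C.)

0.153 V

Balancing electrons gives n = 2; the reaction quotient is Q = [Cd²⁺]/[Sn²⁺] = 4000.
At 25 °C, E = E° − (0.0592/n) log Q = 0.26 − (0.0592/2)(3.602) = 0.260 − 0.107 = 0.153 V.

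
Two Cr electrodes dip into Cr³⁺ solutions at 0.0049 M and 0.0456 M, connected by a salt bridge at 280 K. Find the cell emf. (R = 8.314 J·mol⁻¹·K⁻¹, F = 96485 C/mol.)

Both half-cells are Cr³⁺/Cr, so E°_cell = 0. The concentrated side is the cathode; the cell reaction moves Cr³⁺ from high to low concentration with n = 3.
Q = [Cr³⁺]_dilute/[Cr³⁺]_conc = 0.0049/0.0456 = 0.107.
E = 0 − (RT/nF) ln Q = −((8.314×280)/(3×96485))(-2.231) = 0.0179 V.

0.018 V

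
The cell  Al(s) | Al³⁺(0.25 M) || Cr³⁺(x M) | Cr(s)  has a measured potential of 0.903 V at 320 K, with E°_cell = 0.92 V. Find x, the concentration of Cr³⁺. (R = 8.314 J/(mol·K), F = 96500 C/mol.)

From the Nernst equation, ln Q = nF(E° − E)/RT = 3×96500×(0.92 − 0.903)/(8.314×320) = 1.850, so Q = 6.36.
With Q = [Al³⁺]/[Cr³⁺] and the known concentrations, [Cr³⁺] in the denominator gives [Cr³⁺] = 0.039 M.

0.039 M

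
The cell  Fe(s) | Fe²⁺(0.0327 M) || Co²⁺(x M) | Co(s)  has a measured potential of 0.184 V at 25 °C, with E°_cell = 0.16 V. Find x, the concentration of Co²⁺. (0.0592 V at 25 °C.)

From the Nernst equation, log Q = n(E° − E)/0.0592 = 2(0.16 − 0.184)/0.0592 = -0.811, so Q = 0.155.
With Q = [Fe²⁺]/[Co²⁺] and the known concentrations, [Co²⁺] in the denominator gives [Co²⁺] = 0.21 M.

0.21 M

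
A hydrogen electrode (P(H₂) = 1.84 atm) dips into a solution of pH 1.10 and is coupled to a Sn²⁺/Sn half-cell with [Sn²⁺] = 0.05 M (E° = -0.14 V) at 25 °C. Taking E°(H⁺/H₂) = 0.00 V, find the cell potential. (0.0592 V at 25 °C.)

The hydrogen couple is the cathode, so E°_cell = 0.14 V; n = 2.
[H⁺] = 10^(−1.10) = 0.079 M, and Q = [Sn²⁺]·P(H₂) / [H⁺]^2 = 14.6.
E = E° − (0.0592/2) log Q = 0.14 − (0.0592/2)(1.164) = 0.106 V.

0.11 V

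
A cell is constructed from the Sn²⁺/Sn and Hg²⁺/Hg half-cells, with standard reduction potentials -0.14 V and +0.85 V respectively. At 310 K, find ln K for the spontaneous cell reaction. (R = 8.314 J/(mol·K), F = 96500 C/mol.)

E°_cell = +0.85 − (-0.14) = 0.99 V, with n = 2 electrons transferred.
At equilibrium E = 0, so the Nernst equation gives ln K = nFE°/RT = (2)(96500)(0.99)/((8.314)(310)) = 74.13.

ln K = 74.1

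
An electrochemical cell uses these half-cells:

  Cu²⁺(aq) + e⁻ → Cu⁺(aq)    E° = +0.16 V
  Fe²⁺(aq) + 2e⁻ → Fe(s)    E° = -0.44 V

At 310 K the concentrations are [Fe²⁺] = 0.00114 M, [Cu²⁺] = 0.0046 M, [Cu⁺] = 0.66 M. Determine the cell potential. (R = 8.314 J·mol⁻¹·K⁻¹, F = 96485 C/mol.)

0.558 V

The Cu²⁺/Cu⁺ couple has the higher reduction potential and acts as the cathode, so E°_cell = +0.16 − (-0.44) = 0.60 V.
Balancing electrons gives n = 2; the reaction quotient is Q = [Fe²⁺]·[Cu⁺]^2/[Cu²⁺]^2 = 23.5.
E = E° − (RT/nF) ln Q = 0.60 − (8.314×310)/(2×96485) × (3.156) = 0.600 − 0.042 = 0.558 V.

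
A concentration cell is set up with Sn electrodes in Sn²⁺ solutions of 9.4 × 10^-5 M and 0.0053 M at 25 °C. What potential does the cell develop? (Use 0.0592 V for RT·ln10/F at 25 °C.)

Both half-cells are Sn²⁺/Sn, so E°_cell = 0. The concentrated side is the cathode; the cell reaction moves Sn²⁺ from high to low concentration with n = 2.
Q = [Sn²⁺]_dilute/[Sn²⁺]_conc = 9.4 × 10^-5/0.0053 = 0.0177.
E = 0 − (0.0592/2) log Q = −(0.0592/2)(-1.751) = 0.0518 V.

0.052 V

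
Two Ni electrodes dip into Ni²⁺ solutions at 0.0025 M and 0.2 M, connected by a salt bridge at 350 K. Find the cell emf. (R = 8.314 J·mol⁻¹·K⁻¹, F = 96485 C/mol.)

Both half-cells are Ni²⁺/Ni, so E°_cell = 0. The concentrated side is the cathode; the cell reaction moves Ni²⁺ from high to low concentration with n = 2.
Q = [Ni²⁺]_dilute/[Ni²⁺]_conc = 0.0025/0.2 = 0.0125.
E = 0 − (RT/nF) ln Q = −((8.314×350)/(2×96485))(-4.382) = 0.0661 V.

0.066 V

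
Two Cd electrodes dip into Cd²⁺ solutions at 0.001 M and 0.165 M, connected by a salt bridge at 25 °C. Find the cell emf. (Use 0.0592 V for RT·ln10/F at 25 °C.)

0.066 V

Both half-cells are Cd²⁺/Cd, so E°_cell = 0. The concentrated side is the cathode; the cell reaction moves Cd²⁺ from high to low concentration with n = 2.
Q = [Cd²⁺]_dilute/[Cd²⁺]_conc = 0.001/0.165 = 0.00606.
E = 0 − (0.0592/2) log Q = −(0.0592/2)(-2.217) = 0.0656 V.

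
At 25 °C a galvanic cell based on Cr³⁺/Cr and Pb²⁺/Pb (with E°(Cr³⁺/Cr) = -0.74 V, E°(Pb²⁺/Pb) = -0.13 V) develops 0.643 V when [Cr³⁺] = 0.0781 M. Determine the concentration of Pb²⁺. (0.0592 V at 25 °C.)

From the Nernst equation, log Q = n(E° − E)/0.0592 = 6(0.61 − 0.643)/0.0592 = -3.345, so Q = 4.52 × 10^-4.
With Q = [Cr³⁺]^2/[Pb²⁺]^3 and the known concentrations, [Pb²⁺]^3 in the denominator gives [Pb²⁺] = 2.4 M.

2.4 M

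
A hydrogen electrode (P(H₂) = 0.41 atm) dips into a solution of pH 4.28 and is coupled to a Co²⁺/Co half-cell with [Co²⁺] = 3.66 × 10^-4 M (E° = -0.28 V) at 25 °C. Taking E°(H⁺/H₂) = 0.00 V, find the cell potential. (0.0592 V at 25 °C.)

0.14 V

The hydrogen couple is the cathode, so E°_cell = 0.28 V; n = 2.
[H⁺] = 10^(−4.28) = 5.2 × 10^-5 M, and Q = [Co²⁺]·P(H₂) / [H⁺]^2 = 5.45 × 10^4.
E = E° − (0.0592/2) log Q = 0.28 − (0.0592/2)(4.736) = 0.140 V.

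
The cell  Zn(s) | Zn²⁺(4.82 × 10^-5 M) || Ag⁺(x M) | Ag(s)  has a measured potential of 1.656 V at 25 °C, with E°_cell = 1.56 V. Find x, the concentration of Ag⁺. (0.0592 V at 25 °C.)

0.29 M

From the Nernst equation, log Q = n(E° − E)/0.0592 = 2(1.56 − 1.656)/0.0592 = -3.243, so Q = 5.71 × 10^-4.
With Q = [Zn²⁺]/[Ag⁺]^2 and the known concentrations, [Ag⁺]^2 in the denominator gives [Ag⁺] = 0.29 M.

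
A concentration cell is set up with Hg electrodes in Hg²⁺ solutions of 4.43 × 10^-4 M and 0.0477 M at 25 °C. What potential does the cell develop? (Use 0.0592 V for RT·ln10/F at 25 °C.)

Both half-cells are Hg²⁺/Hg, so E°_cell = 0. The concentrated side is the cathode; the cell reaction moves Hg²⁺ from high to low concentration with n = 2.
Q = [Hg²⁺]_dilute/[Hg²⁺]_conc = 4.43 × 10^-4/0.0477 = 0.00929.
E = 0 − (0.0592/2) log Q = −(0.0592/2)(-2.032) = 0.0601 V.

0.060 V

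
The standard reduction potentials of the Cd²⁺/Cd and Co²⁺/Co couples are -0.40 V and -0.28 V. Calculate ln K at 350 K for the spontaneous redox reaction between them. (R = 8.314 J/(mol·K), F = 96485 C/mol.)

ln K = 8.0

E°_cell = -0.28 − (-0.40) = 0.12 V, with n = 2 electrons transferred.
At equilibrium E = 0, so the Nernst equation gives ln K = nFE°/RT = (2)(96485)(0.12)/((8.314)(350)) = 7.96.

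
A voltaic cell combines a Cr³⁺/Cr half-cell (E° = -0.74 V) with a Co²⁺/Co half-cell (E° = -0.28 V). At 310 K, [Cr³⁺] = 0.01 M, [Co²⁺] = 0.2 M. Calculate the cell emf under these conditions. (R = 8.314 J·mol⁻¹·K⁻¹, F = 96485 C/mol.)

The Co²⁺/Co couple has the higher reduction potential and acts as the cathode, so E°_cell = -0.28 − (-0.74) = 0.46 V.
Balancing electrons gives n = 6; the reaction quotient is Q = [Cr³⁺]^2/[Co²⁺]^3 = 0.0125.
E = E° − (RT/nF) ln Q = 0.46 − (8.314×310)/(6×96485) × (-4.382) = 0.460 + 0.020 = 0.480 V.

0.480 V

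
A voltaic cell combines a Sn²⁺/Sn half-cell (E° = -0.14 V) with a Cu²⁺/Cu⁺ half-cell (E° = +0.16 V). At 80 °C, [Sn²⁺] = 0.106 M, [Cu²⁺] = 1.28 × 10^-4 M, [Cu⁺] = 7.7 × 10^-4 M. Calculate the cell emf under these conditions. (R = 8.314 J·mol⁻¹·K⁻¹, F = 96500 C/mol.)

The Cu²⁺/Cu⁺ couple has the higher reduction potential and acts as the cathode, so E°_cell = +0.16 − (-0.14) = 0.30 V.
Balancing electrons gives n = 2; the reaction quotient is Q = [Sn²⁺]·[Cu⁺]^2/[Cu²⁺]^2 = 3.84.
E = E° − (RT/nF) ln Q = 0.30 − (8.314×353)/(2×96500) × (1.344) = 0.300 − 0.020 = 0.280 V.

0.280 V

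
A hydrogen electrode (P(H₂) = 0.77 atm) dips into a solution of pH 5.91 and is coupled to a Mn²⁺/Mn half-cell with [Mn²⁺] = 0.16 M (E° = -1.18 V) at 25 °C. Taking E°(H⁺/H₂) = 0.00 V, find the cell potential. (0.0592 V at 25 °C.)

0.86 V

The hydrogen couple is the cathode, so E°_cell = 1.18 V; n = 2.
[H⁺] = 10^(−5.91) = 1.2 × 10^-6 M, and Q = [Mn²⁺]·P(H₂) / [H⁺]^2 = 8.14 × 10^10.
E = E° − (0.0592/2) log Q = 1.18 − (0.0592/2)(10.911) = 0.857 V.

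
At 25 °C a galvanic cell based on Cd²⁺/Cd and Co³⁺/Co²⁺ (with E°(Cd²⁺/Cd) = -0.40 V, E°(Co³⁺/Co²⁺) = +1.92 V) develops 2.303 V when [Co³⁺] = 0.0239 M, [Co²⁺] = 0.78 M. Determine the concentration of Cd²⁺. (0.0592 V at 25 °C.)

0.0035 M

From the Nernst equation, log Q = n(E° − E)/0.0592 = 2(2.32 − 2.303)/0.0592 = 0.574, so Q = 3.75.
With Q = [Cd²⁺]·[Co²⁺]^2/[Co³⁺]^2 and the known concentrations, [Cd²⁺] in the numerator gives [Cd²⁺] = 0.0035 M.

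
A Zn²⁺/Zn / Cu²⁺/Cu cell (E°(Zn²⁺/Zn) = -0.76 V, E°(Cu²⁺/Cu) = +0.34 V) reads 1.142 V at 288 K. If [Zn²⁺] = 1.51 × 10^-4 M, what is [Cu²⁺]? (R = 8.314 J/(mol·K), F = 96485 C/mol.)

0.0045 M

From the Nernst equation, ln Q = nF(E° − E)/RT = 2×96485×(1.10 − 1.142)/(8.314×288) = -3.385, so Q = 0.0339.
With Q = [Zn²⁺]/[Cu²⁺] and the known concentrations, [Cu²⁺] in the denominator gives [Cu²⁺] = 0.0045 M.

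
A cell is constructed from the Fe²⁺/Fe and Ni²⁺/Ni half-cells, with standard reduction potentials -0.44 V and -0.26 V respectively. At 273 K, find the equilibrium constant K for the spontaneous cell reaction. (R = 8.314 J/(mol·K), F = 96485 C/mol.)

E°_cell = -0.26 − (-0.44) = 0.18 V, with n = 2 electrons transferred.
At equilibrium E = 0, so the Nernst equation gives ln K = nFE°/RT = (2)(96485)(0.18)/((8.314)(273)) = 15.30.
K = e^15.30 = 4.4 × 10^6.

4.4 × 10^6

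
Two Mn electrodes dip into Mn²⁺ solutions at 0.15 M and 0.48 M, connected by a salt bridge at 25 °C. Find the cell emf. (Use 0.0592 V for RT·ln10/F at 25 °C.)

Both half-cells are Mn²⁺/Mn, so E°_cell = 0. The concentrated side is the cathode; the cell reaction moves Mn²⁺ from high to low concentration with n = 2.
Q = [Mn²⁺]_dilute/[Mn²⁺]_conc = 0.15/0.48 = 0.312.
E = 0 − (0.0592/2) log Q = −(0.0592/2)(-0.505) = 0.0149 V.

0.015 V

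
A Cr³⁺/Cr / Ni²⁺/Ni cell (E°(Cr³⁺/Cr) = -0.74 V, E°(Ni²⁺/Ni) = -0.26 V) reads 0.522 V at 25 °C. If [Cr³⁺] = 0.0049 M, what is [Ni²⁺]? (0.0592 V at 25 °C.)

From the Nernst equation, log Q = n(E° − E)/0.0592 = 6(0.48 − 0.522)/0.0592 = -4.257, so Q = 5.54 × 10^-5.
With Q = [Cr³⁺]^2/[Ni²⁺]^3 and the known concentrations, [Ni²⁺]^3 in the denominator gives [Ni²⁺] = 0.76 M.

0.76 M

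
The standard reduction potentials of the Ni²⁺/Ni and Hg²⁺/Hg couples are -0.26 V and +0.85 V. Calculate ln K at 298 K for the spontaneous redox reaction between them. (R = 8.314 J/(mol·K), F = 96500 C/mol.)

ln K = 86.5

E°_cell = +0.85 − (-0.26) = 1.11 V, with n = 2 electrons transferred.
At equilibrium E = 0, so the Nernst equation gives ln K = nFE°/RT = (2)(96500)(1.11)/((8.314)(298)) = 86.47.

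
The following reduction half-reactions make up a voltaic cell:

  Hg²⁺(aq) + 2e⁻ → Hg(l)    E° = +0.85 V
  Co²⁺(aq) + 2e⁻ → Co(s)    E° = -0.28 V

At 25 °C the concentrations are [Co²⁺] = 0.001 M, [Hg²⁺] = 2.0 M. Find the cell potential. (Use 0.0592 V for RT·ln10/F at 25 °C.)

The Hg²⁺/Hg couple has the higher reduction potential and acts as the cathode, so E°_cell = +0.85 − (-0.28) = 1.13 V.
Balancing electrons gives n = 2; the reaction quotient is Q = [Co²⁺]/[Hg²⁺] = 5 × 10^-4.
At 25 °C, E = E° − (0.0592/n) log Q = 1.13 − (0.0592/2)(-3.301) = 1.130 + 0.098 = 1.228 V.

1.23 V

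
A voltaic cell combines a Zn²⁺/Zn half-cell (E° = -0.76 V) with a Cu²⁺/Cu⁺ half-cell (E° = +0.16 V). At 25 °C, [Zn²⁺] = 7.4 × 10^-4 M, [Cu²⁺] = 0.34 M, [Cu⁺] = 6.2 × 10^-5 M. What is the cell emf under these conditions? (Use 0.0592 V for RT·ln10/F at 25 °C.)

The Cu²⁺/Cu⁺ couple has the higher reduction potential and acts as the cathode, so E°_cell = +0.16 − (-0.76) = 0.92 V.
Balancing electrons gives n = 2; the reaction quotient is Q = [Zn²⁺]·[Cu⁺]^2/[Cu²⁺]^2 = 2.46 × 10^-11.
At 25 °C, E = E° − (0.0592/n) log Q = 0.92 − (0.0592/2)(-10.609) = 0.920 + 0.314 = 1.234 V.

1.23 V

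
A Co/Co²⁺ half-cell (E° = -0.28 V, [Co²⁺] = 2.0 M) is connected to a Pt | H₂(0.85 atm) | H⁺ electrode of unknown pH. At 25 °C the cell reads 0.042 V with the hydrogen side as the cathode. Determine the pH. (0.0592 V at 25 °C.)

E°_cell = 0.28 V and n = 2.
log Q = n(E° − E)/0.0592 = 2×(0.28 − 0.042)/0.0592 = 8.041.
With Q = [Co²⁺]·P(H₂) / [H⁺]^2, solving for [H⁺] gives log[H⁺] = -3.905, so pH = 3.91.

pH = 3.91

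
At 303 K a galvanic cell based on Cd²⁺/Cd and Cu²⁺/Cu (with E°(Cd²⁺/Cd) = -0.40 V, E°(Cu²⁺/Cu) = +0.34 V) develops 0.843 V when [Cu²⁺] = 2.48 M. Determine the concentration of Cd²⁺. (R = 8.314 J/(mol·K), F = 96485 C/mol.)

From the Nernst equation, ln Q = nF(E° − E)/RT = 2×96485×(0.74 − 0.843)/(8.314×303) = -7.890, so Q = 3.74 × 10^-4.
With Q = [Cd²⁺]/[Cu²⁺] and the known concentrations, [Cd²⁺] in the numerator gives [Cd²⁺] = 9.3 × 10^-4 M.

9.3 × 10^-4 M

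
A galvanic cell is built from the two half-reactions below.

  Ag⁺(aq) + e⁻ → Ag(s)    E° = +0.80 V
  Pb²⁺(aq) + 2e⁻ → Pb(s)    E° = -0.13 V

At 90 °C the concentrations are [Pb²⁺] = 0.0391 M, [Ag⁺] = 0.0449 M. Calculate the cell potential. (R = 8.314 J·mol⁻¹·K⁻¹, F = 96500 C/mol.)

The Ag⁺/Ag couple has the higher reduction potential and acts as the cathode, so E°_cell = +0.80 − (-0.13) = 0.93 V.
Balancing electrons gives n = 2; the reaction quotient is Q = [Pb²⁺]/[Ag⁺]^2 = 19.4.
E = E° − (RT/nF) ln Q = 0.93 − (8.314×363)/(2×96500) × (2.965) = 0.930 − 0.046 = 0.884 V.

0.884 V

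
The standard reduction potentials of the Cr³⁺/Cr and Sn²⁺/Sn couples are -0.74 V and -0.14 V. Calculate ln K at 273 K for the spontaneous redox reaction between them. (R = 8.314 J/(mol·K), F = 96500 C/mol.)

ln K = 153.1

E°_cell = -0.14 − (-0.74) = 0.60 V, with n = 6 electrons transferred.
At equilibrium E = 0, so the Nernst equation gives ln K = nFE°/RT = (6)(96500)(0.60)/((8.314)(273)) = 153.06.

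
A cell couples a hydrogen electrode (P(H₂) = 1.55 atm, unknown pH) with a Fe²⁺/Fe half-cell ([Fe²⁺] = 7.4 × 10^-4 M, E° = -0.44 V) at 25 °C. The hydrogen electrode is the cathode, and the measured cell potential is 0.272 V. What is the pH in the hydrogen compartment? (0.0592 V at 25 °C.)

pH = 4.31

E°_cell = 0.44 V and n = 2.
log Q = n(E° − E)/0.0592 = 2×(0.44 − 0.272)/0.0592 = 5.676.
With Q = [Fe²⁺]·P(H₂) / [H⁺]^2, solving for [H⁺] gives log[H⁺] = -4.308, so pH = 4.31.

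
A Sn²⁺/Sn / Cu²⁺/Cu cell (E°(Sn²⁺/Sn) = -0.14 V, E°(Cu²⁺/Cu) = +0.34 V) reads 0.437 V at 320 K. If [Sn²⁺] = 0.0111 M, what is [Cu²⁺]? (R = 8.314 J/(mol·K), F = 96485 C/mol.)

From the Nernst equation, ln Q = nF(E° − E)/RT = 2×96485×(0.48 − 0.437)/(8.314×320) = 3.119, so Q = 22.6.
With Q = [Sn²⁺]/[Cu²⁺] and the known concentrations, [Cu²⁺] in the denominator gives [Cu²⁺] = 4.9 × 10^-4 M.

4.9 × 10^-4 M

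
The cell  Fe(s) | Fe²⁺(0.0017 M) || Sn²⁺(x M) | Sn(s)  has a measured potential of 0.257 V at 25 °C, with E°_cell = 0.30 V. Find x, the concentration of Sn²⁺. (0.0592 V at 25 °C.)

6 × 10^-5 M

From the Nernst equation, log Q = n(E° − E)/0.0592 = 2(0.30 − 0.257)/0.0592 = 1.453, so Q = 28.4.
With Q = [Fe²⁺]/[Sn²⁺] and the known concentrations, [Sn²⁺] in the denominator gives [Sn²⁺] = 6 × 10^-5 M.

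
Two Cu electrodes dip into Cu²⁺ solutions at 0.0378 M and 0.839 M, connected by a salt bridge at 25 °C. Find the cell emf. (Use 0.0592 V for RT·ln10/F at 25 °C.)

Both half-cells are Cu²⁺/Cu, so E°_cell = 0. The concentrated side is the cathode; the cell reaction moves Cu²⁺ from high to low concentration with n = 2.
Q = [Cu²⁺]_dilute/[Cu²⁺]_conc = 0.0378/0.839 = 0.0451.
E = 0 − (0.0592/2) log Q = −(0.0592/2)(-1.346) = 0.0398 V.

0.040 V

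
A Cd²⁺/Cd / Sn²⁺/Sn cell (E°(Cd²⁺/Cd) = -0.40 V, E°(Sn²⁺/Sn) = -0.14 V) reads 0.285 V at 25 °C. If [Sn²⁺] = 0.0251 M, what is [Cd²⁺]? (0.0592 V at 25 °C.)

0.0036 M

From the Nernst equation, log Q = n(E° − E)/0.0592 = 2(0.26 − 0.285)/0.0592 = -0.845, so Q = 0.143.
With Q = [Cd²⁺]/[Sn²⁺] and the known concentrations, [Cd²⁺] in the numerator gives [Cd²⁺] = 0.0036 M.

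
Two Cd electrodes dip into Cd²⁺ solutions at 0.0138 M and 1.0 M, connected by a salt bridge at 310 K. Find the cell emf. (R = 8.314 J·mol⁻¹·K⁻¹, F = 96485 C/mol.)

Both half-cells are Cd²⁺/Cd, so E°_cell = 0. The concentrated side is the cathode; the cell reaction moves Cd²⁺ from high to low concentration with n = 2.
Q = [Cd²⁺]_dilute/[Cd²⁺]_conc = 0.0138/1.0 = 0.0138.
E = 0 − (RT/nF) ln Q = −((8.314×310)/(2×96485))(-4.283) = 0.0572 V.

0.057 V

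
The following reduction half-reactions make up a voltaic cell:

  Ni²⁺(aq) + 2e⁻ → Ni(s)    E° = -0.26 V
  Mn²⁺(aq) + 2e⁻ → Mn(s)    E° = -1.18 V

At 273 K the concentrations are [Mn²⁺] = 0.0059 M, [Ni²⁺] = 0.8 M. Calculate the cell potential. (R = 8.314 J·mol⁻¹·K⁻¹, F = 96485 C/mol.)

The Ni²⁺/Ni couple has the higher reduction potential and acts as the cathode, so E°_cell = -0.26 − (-1.18) = 0.92 V.
Balancing electrons gives n = 2; the reaction quotient is Q = [Mn²⁺]/[Ni²⁺] = 0.00737.
E = E° − (RT/nF) ln Q = 0.92 − (8.314×273)/(2×96485) × (-4.910) = 0.920 + 0.058 = 0.978 V.

0.978 V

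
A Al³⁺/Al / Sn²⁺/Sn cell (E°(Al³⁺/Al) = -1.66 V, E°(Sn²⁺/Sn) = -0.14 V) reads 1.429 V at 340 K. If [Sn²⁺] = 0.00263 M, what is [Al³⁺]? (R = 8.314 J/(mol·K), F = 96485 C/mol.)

From the Nernst equation, ln Q = nF(E° − E)/RT = 6×96485×(1.52 − 1.429)/(8.314×340) = 18.636, so Q = 1.24 × 10^8.
With Q = [Al³⁺]^2/[Sn²⁺]^3 and the known concentrations, [Al³⁺]^2 in the numerator gives [Al³⁺] = 1.5 M.

1.5 M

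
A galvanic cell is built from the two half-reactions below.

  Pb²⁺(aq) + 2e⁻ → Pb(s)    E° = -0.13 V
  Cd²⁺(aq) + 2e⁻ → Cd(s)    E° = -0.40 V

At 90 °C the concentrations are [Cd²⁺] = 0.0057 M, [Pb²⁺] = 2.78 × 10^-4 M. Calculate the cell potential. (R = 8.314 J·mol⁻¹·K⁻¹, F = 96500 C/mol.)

0.223 V

The Pb²⁺/Pb couple has the higher reduction potential and acts as the cathode, so E°_cell = -0.13 − (-0.40) = 0.27 V.
Balancing electrons gives n = 2; the reaction quotient is Q = [Cd²⁺]/[Pb²⁺] = 20.5.
E = E° − (RT/nF) ln Q = 0.27 − (8.314×363)/(2×96500) × (3.021) = 0.270 − 0.047 = 0.223 V.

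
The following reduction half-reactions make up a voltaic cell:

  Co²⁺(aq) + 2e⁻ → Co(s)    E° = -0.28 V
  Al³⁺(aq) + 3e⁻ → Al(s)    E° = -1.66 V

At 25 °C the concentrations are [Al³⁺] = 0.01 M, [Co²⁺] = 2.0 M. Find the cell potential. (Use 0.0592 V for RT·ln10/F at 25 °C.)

1.43 V

The Co²⁺/Co couple has the higher reduction potential and acts as the cathode, so E°_cell = -0.28 − (-1.66) = 1.38 V.
Balancing electrons gives n = 6; the reaction quotient is Q = [Al³⁺]^2/[Co²⁺]^3 = 1.25 × 10^-5.
At 25 °C, E = E° − (0.0592/n) log Q = 1.38 − (0.0592/6)(-4.903) = 1.380 + 0.048 = 1.428 V.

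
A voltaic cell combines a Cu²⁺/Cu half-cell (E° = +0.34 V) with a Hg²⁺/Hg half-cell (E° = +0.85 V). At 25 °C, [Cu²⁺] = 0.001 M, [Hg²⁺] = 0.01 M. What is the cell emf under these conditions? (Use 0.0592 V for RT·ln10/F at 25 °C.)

0.540 V

The Hg²⁺/Hg couple has the higher reduction potential and acts as the cathode, so E°_cell = +0.85 − (+0.34) = 0.51 V.
Balancing electrons gives n = 2; the reaction quotient is Q = [Cu²⁺]/[Hg²⁺] = 0.100.
At 25 °C, E = E° − (0.0592/n) log Q = 0.51 − (0.0592/2)(-1.000) = 0.510 + 0.030 = 0.540 V.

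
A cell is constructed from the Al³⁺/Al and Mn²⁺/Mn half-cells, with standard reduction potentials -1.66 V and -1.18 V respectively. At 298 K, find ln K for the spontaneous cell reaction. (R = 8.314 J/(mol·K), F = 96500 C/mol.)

ln K = 112.2

E°_cell = -1.18 − (-1.66) = 0.48 V, with n = 6 electrons transferred.
At equilibrium E = 0, so the Nernst equation gives ln K = nFE°/RT = (6)(96500)(0.48)/((8.314)(298)) = 112.17.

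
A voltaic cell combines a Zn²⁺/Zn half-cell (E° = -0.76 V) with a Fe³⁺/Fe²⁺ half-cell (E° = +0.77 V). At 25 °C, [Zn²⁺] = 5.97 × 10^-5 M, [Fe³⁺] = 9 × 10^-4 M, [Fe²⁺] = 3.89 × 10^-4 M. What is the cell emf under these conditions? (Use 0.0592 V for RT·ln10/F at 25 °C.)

1.68 V

The Fe³⁺/Fe²⁺ couple has the higher reduction potential and acts as the cathode, so E°_cell = +0.77 − (-0.76) = 1.53 V.
Balancing electrons gives n = 2; the reaction quotient is Q = [Zn²⁺]·[Fe²⁺]^2/[Fe³⁺]^2 = 1.12 × 10^-5.
At 25 °C, E = E° − (0.0592/n) log Q = 1.53 − (0.0592/2)(-4.953) = 1.530 + 0.147 = 1.677 V.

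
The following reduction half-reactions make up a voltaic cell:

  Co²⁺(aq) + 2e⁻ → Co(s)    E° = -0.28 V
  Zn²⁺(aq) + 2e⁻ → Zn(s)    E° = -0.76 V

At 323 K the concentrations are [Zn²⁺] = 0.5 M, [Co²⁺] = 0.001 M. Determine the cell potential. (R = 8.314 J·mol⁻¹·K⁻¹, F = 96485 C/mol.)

The Co²⁺/Co couple has the higher reduction potential and acts as the cathode, so E°_cell = -0.28 − (-0.76) = 0.48 V.
Balancing electrons gives n = 2; the reaction quotient is Q = [Zn²⁺]/[Co²⁺] = 500.
E = E° − (RT/nF) ln Q = 0.48 − (8.314×323)/(2×96485) × (6.215) = 0.480 − 0.086 = 0.394 V.

0.394 V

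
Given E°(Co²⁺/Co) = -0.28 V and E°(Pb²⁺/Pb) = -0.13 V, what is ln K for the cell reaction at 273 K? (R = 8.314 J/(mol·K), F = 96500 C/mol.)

ln K = 12.8

E°_cell = -0.13 − (-0.28) = 0.15 V, with n = 2 electrons transferred.
At equilibrium E = 0, so the Nernst equation gives ln K = nFE°/RT = (2)(96500)(0.15)/((8.314)(273)) = 12.75.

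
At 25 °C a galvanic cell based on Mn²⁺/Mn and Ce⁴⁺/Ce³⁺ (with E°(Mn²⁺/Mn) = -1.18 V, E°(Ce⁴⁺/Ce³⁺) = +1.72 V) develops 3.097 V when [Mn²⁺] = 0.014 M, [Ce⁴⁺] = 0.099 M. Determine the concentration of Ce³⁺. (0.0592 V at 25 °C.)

From the Nernst equation, log Q = n(E° − E)/0.0592 = 2(2.90 − 3.097)/0.0592 = -6.655, so Q = 2.21 × 10^-7.
With Q = [Mn²⁺]·[Ce³⁺]^2/[Ce⁴⁺]^2 and the known concentrations, [Ce³⁺]^2 in the numerator gives [Ce³⁺] = 3.9 × 10^-4 M.

3.9 × 10^-4 M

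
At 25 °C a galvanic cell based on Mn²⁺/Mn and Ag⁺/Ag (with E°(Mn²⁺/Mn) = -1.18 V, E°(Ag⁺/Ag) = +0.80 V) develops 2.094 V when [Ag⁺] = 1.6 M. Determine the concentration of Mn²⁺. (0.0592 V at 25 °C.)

3.6 × 10^-4 M

From the Nernst equation, log Q = n(E° − E)/0.0592 = 2(1.98 − 2.094)/0.0592 = -3.851, so Q = 1.41 × 10^-4.
With Q = [Mn²⁺]/[Ag⁺]^2 and the known concentrations, [Mn²⁺] in the numerator gives [Mn²⁺] = 3.6 × 10^-4 M.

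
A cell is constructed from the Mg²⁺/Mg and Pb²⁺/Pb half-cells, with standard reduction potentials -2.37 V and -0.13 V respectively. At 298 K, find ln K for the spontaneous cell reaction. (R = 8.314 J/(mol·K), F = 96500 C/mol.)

E°_cell = -0.13 − (-2.37) = 2.24 V, with n = 2 electrons transferred.
At equilibrium E = 0, so the Nernst equation gives ln K = nFE°/RT = (2)(96500)(2.24)/((8.314)(298)) = 174.49.

ln K = 174.5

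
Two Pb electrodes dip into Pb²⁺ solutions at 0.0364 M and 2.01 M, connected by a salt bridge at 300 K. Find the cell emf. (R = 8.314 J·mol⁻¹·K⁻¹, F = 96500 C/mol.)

0.052 V

Both half-cells are Pb²⁺/Pb, so E°_cell = 0. The concentrated side is the cathode; the cell reaction moves Pb²⁺ from high to low concentration with n = 2.
Q = [Pb²⁺]_dilute/[Pb²⁺]_conc = 0.0364/2.01 = 0.0181.
E = 0 − (RT/nF) ln Q = −((8.314×300)/(2×96500))(-4.011) = 0.0518 V.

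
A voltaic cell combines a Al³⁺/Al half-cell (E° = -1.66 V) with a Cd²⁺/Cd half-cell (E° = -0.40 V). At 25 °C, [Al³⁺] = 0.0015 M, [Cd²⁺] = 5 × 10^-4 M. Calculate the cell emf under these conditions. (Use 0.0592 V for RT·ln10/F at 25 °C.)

The Cd²⁺/Cd couple has the higher reduction potential and acts as the cathode, so E°_cell = -0.40 − (-1.66) = 1.26 V.
Balancing electrons gives n = 6; the reaction quotient is Q = [Al³⁺]^2/[Cd²⁺]^3 = 1.8 × 10^4.
At 25 °C, E = E° − (0.0592/n) log Q = 1.26 − (0.0592/6)(4.255) = 1.260 − 0.042 = 1.218 V.

1.22 V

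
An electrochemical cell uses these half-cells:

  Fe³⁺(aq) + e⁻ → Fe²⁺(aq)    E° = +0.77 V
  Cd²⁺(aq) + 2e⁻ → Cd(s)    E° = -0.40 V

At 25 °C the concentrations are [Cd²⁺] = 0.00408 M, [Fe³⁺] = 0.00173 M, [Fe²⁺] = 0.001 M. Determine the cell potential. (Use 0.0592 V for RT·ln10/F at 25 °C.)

1.25 V

The Fe³⁺/Fe²⁺ couple has the higher reduction potential and acts as the cathode, so E°_cell = +0.77 − (-0.40) = 1.17 V.
Balancing electrons gives n = 2; the reaction quotient is Q = [Cd²⁺]·[Fe²⁺]^2/[Fe³⁺]^2 = 0.00136.
At 25 °C, E = E° − (0.0592/n) log Q = 1.17 − (0.0592/2)(-2.865) = 1.170 + 0.085 = 1.255 V.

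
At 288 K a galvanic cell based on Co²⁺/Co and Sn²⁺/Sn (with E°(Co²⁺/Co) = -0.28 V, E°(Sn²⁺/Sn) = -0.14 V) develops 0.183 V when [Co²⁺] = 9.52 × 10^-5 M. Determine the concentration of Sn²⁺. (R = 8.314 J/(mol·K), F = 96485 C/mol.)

From the Nernst equation, ln Q = nF(E° − E)/RT = 2×96485×(0.14 − 0.183)/(8.314×288) = -3.465, so Q = 0.0313.
With Q = [Co²⁺]/[Sn²⁺] and the known concentrations, [Sn²⁺] in the denominator gives [Sn²⁺] = 0.003 M.

0.003 M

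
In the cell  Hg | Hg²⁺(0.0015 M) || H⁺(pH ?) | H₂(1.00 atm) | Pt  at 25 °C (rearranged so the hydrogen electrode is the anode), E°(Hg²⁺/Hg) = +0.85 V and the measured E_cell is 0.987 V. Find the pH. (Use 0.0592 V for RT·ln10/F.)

pH = 3.73

E°_cell = 0.85 V and n = 2.
log Q = n(E° − E)/0.0592 = 2×(0.85 − 0.987)/0.0592 = -4.628.
With Q = [H⁺]^2 / ([Hg²⁺]·P(H₂)), solving for [H⁺] gives log[H⁺] = -3.726, so pH = 3.73.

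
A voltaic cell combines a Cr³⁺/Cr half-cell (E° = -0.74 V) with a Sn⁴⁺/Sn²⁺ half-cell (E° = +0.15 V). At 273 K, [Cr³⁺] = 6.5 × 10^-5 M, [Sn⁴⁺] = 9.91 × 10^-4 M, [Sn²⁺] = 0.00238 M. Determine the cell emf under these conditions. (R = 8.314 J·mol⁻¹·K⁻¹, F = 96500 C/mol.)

0.955 V

The Sn⁴⁺/Sn²⁺ couple has the higher reduction potential and acts as the cathode, so E°_cell = +0.15 − (-0.74) = 0.89 V.
Balancing electrons gives n = 6; the reaction quotient is Q = [Cr³⁺]^2·[Sn²⁺]^3/[Sn⁴⁺]^3 = 5.85 × 10^-8.
E = E° − (RT/nF) ln Q = 0.89 − (8.314×273)/(6×96500) × (-16.654) = 0.890 + 0.065 = 0.955 V.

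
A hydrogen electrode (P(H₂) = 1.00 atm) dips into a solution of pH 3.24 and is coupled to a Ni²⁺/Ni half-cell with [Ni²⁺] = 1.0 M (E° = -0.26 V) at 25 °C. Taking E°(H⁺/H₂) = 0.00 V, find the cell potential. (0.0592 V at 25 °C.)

The hydrogen couple is the cathode, so E°_cell = 0.26 V; n = 2.
[H⁺] = 10^(−3.24) = 5.8 × 10^-4 M, and Q = [Ni²⁺]·P(H₂) / [H⁺]^2 = 3.02 × 10^6.
E = E° − (0.0592/2) log Q = 0.26 − (0.0592/2)(6.480) = 0.068 V.

0.068 V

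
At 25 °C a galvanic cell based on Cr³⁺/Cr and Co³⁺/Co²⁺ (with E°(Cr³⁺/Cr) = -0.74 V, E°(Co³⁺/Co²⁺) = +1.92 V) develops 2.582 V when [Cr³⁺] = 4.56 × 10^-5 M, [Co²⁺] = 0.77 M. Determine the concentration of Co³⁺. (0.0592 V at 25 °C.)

0.0013 M

From the Nernst equation, log Q = n(E° − E)/0.0592 = 3(2.66 − 2.582)/0.0592 = 3.953, so Q = 8970.
With Q = [Cr³⁺]·[Co²⁺]^3/[Co³⁺]^3 and the known concentrations, [Co³⁺]^3 in the denominator gives [Co³⁺] = 0.0013 M.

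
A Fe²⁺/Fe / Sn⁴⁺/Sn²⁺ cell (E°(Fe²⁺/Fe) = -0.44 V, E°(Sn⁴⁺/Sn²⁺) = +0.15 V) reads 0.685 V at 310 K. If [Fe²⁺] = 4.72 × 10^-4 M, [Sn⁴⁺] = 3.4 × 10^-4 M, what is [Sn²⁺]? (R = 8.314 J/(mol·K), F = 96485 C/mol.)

5.9 × 10^-4 M

From the Nernst equation, ln Q = nF(E° − E)/RT = 2×96485×(0.59 − 0.685)/(8.314×310) = -7.113, so Q = 8.15 × 10^-4.
With Q = [Fe²⁺]·[Sn²⁺]/[Sn⁴⁺] and the known concentrations, [Sn²⁺] in the numerator gives [Sn²⁺] = 5.9 × 10^-4 M.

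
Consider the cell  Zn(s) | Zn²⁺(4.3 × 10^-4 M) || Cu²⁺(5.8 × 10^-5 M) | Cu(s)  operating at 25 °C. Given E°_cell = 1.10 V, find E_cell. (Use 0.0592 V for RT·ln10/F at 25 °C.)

1.07 V

Balancing electrons gives n = 2; the reaction quotient is Q = [Zn²⁺]/[Cu²⁺] = 7.41.
At 25 °C, E = E° − (0.0592/n) log Q = 1.10 − (0.0592/2)(0.870) = 1.100 − 0.026 = 1.074 V.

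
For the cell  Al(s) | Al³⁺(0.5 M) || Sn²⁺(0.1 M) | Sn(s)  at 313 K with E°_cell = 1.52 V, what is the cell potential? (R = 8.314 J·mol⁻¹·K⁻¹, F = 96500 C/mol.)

Balancing electrons gives n = 6; the reaction quotient is Q = [Al³⁺]^2/[Sn²⁺]^3 = 250.
E = E° − (RT/nF) ln Q = 1.52 − (8.314×313)/(6×96500) × (5.521) = 1.520 − 0.025 = 1.495 V.

1.50 V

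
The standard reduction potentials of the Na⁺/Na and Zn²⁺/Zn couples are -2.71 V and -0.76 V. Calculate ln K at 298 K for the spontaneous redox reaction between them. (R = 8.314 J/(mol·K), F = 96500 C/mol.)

E°_cell = -0.76 − (-2.71) = 1.95 V, with n = 2 electrons transferred.
At equilibrium E = 0, so the Nernst equation gives ln K = nFE°/RT = (2)(96500)(1.95)/((8.314)(298)) = 151.90.

ln K = 151.9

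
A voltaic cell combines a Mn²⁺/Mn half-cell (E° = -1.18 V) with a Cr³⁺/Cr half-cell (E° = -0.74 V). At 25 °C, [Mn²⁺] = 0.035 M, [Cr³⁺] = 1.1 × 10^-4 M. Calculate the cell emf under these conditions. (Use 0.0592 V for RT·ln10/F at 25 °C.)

The Cr³⁺/Cr couple has the higher reduction potential and acts as the cathode, so E°_cell = -0.74 − (-1.18) = 0.44 V.
Balancing electrons gives n = 6; the reaction quotient is Q = [Mn²⁺]^3/[Cr³⁺]^2 = 3540.
At 25 °C, E = E° − (0.0592/n) log Q = 0.44 − (0.0592/6)(3.549) = 0.440 − 0.035 = 0.405 V.

0.405 V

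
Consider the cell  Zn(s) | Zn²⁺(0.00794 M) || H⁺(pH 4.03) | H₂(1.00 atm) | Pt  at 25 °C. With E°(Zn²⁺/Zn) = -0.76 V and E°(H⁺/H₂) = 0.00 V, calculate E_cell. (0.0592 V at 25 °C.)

The hydrogen couple is the cathode, so E°_cell = 0.76 V; n = 2.
[H⁺] = 10^(−4.03) = 9.3 × 10^-5 M, and Q = [Zn²⁺]·P(H₂) / [H⁺]^2 = 9.12 × 10^5.
E = E° − (0.0592/2) log Q = 0.76 − (0.0592/2)(5.960) = 0.584 V.

0.58 V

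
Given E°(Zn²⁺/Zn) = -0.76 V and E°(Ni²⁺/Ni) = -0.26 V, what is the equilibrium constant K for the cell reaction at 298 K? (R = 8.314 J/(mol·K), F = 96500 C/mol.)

E°_cell = -0.26 − (-0.76) = 0.50 V, with n = 2 electrons transferred.
At equilibrium E = 0, so the Nernst equation gives ln K = nFE°/RT = (2)(96500)(0.50)/((8.314)(298)) = 38.95.
K = e^38.95 = 8.2 × 10^16.

8.2 × 10^16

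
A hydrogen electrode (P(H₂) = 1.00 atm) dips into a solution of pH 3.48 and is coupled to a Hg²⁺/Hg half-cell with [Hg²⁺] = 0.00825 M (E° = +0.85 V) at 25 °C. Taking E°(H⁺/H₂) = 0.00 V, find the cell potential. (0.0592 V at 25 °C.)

The Hg²⁺/Hg couple is the cathode, so E°_cell = 0.85 V; n = 2.
[H⁺] = 10^(−3.48) = 3.3 × 10^-4 M, and Q = [H⁺]^2 / ([Hg²⁺]·P(H₂)) = 1.33 × 10^-5.
E = E° − (0.0592/2) log Q = 0.85 − (0.0592/2)(-4.876) = 0.994 V.

0.99 V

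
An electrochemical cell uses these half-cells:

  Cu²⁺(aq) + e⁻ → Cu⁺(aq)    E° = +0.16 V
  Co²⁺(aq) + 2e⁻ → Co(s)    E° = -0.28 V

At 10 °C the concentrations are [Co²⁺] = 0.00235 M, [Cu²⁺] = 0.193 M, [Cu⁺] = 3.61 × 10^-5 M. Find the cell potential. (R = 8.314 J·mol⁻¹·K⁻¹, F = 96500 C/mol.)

0.723 V

The Cu²⁺/Cu⁺ couple has the higher reduction potential and acts as the cathode, so E°_cell = +0.16 − (-0.28) = 0.44 V.
Balancing electrons gives n = 2; the reaction quotient is Q = [Co²⁺]·[Cu⁺]^2/[Cu²⁺]^2 = 8.22 × 10^-11.
E = E° − (RT/nF) ln Q = 0.44 − (8.314×283)/(2×96500) × (-23.222) = 0.440 + 0.283 = 0.723 V.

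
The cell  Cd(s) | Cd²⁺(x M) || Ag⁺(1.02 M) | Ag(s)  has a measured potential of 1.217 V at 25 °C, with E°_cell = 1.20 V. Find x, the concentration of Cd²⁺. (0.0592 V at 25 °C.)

From the Nernst equation, log Q = n(E° − E)/0.0592 = 2(1.20 − 1.217)/0.0592 = -0.574, so Q = 0.266.
With Q = [Cd²⁺]/[Ag⁺]^2 and the known concentrations, [Cd²⁺] in the numerator gives [Cd²⁺] = 0.28 M.

0.28 M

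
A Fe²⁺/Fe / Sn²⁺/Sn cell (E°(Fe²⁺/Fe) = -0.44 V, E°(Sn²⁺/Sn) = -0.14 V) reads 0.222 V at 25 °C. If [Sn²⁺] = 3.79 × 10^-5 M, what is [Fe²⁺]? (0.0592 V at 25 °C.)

0.016 M

From the Nernst equation, log Q = n(E° − E)/0.0592 = 2(0.30 − 0.222)/0.0592 = 2.635, so Q = 432.
With Q = [Fe²⁺]/[Sn²⁺] and the known concentrations, [Fe²⁺] in the numerator gives [Fe²⁺] = 0.016 M.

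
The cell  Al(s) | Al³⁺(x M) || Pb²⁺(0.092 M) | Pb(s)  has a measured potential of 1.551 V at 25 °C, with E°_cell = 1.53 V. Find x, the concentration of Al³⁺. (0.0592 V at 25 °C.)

0.0024 M

From the Nernst equation, log Q = n(E° − E)/0.0592 = 6(1.53 − 1.551)/0.0592 = -2.128, so Q = 0.00744.
With Q = [Al³⁺]^2/[Pb²⁺]^3 and the known concentrations, [Al³⁺]^2 in the numerator gives [Al³⁺] = 0.0024 M.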